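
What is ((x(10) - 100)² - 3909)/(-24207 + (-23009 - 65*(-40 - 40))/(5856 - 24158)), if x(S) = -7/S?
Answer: -5702436499/22150935250 ≈ -0.25744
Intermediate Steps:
((x(10) - 100)² - 3909)/(-24207 + (-23009 - 65*(-40 - 40))/(5856 - 24158)) = ((-7/10 - 100)² - 3909)/(-24207 + (-23009 - 65*(-40 - 40))/(5856 - 24158)) = ((-7*⅒ - 100)² - 3909)/(-24207 + (-23009 - 65*(-80))/(-18302)) = ((-7/10 - 100)² - 3909)/(-24207 + (-23009 + 5200)*(-1/18302)) = ((-1007/10)² - 3909)/(-24207 - 17809*(-1/18302)) = (1014049/100 - 3909)/(-24207 + 17809/18302) = 623149/(100*(-443018705/18302)) = (623149/100)*(-18302/443018705) = -5702436499/22150935250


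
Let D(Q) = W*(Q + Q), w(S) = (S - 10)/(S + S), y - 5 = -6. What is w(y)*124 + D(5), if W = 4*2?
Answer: 762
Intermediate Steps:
y = -1 (y = 5 - 6 = -1)
W = 8
w(S) = (-10 + S)/(2*S) (w(S) = (-10 + S)/((2*S)) = (-10 + S)*(1/(2*S)) = (-10 + S)/(2*S))
D(Q) = 16*Q (D(Q) = 8*(Q + Q) = 8*(2*Q) = 16*Q)
w(y)*124 + D(5) = ((½)*(-10 - 1)/(-1))*124 + 16*5 = ((½)*(-1)*(-11))*124 + 80 = (11/2)*124 + 80 = 682 + 80 = 762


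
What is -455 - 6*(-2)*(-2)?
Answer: -479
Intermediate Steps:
-455 - 6*(-2)*(-2) = -455 - (-12)*(-2) = -455 - 1*24 = -455 - 24 = -479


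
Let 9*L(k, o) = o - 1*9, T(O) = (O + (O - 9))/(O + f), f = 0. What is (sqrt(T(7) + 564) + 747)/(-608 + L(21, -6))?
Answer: -2241/1829 - 3*sqrt(27671)/12803 ≈ -1.2642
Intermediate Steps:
T(O) = (-9 + 2*O)/O (T(O) = (O + (O - 9))/(O + 0) = (O + (-9 + O))/O = (-9 + 2*O)/O)
L(k, o) = -1 + o/9 (L(k, o) = (o - 1*9)/9 = (o - 9)/9 = (-9 + o)/9 = -1 + o/9)
(sqrt(T(7) + 564) + 747)/(-608 + L(21, -6)) = (sqrt((2 - 9/7) + 564) + 747)/(-608 + (-1 + (1/9)*(-6))) = (sqrt((2 - 9*1/7) + 564) + 747)/(-608 + (-1 - 2/3)) = (sqrt((2 - 9/7) + 564) + 747)/(-608 - 5/3) = (sqrt(5/7 + 564) + 747)/(-1829/3) = (sqrt(3953/7) + 747)*(-3/1829) = (sqrt(27671)/7 + 747)*(-3/1829) = (747 + sqrt(27671)/7)*(-3/1829) = -2241/1829 - 3*sqrt(27671)/12803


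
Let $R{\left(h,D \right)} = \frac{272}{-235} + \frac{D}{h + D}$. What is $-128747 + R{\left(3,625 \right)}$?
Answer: $- \frac{19000506201}{147580} \approx -1.2875 \cdot 10^{5}$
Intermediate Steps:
$R{\left(h,D \right)} = - \frac{272}{235} + \frac{D}{D + h}$ ($R{\left(h,D \right)} = 272 \left(- \frac{1}{235}\right) + \frac{D}{D + h} = - \frac{272}{235} + \frac{D}{D + h}$)
$-128747 + R{\left(3,625 \right)} = -128747 + \frac{\left(-272\right) 3 - 23125}{235 \left(625 + 3\right)} = -128747 + \frac{-816 - 23125}{235 \cdot 628} = -128747 + \frac{1}{235} \cdot \frac{1}{628} \left(-23941\right) = -128747 - \frac{23941}{147580} = - \frac{19000506201}{147580}$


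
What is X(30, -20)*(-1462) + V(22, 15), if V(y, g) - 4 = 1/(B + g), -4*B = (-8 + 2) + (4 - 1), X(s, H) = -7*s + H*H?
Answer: -17499884/63 ≈ -2.7778e+5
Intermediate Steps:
X(s, H) = H**2 - 7*s (X(s, H) = -7*s + H**2 = H**2 - 7*s)
B = 3/4 (B = -((-8 + 2) + (4 - 1))/4 = -(-6 + 3)/4 = -1/4*(-3) = 3/4 ≈ 0.75000)
V(y, g) = 4 + 1/(3/4 + g)
X(30, -20)*(-1462) + V(22, 15) = ((-20)**2 - 7*30)*(-1462) + 16*(1 + 15)/(3 + 4*15) = (400 - 210)*(-1462) + 16*16/(3 + 60) = 190*(-1462) + 16*16/63 = -277780 + 16*(1/63)*16 = -277780 + 256/63 = -17499884/63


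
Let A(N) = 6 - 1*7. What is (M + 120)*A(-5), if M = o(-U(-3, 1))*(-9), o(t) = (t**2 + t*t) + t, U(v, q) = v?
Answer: 69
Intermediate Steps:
A(N) = -1 (A(N) = 6 - 7 = -1)
o(t) = t + 2*t**2 (o(t) = (t**2 + t**2) + t = 2*t**2 + t = t + 2*t**2)
M = -189 (M = ((-1*(-3))*(1 + 2*(-1*(-3))))*(-9) = (3*(1 + 2*3))*(-9) = (3*(1 + 6))*(-9) = (3*7)*(-9) = 21*(-9) = -189)
(M + 120)*A(-5) = (-189 + 120)*(-1) = -69*(-1) = 69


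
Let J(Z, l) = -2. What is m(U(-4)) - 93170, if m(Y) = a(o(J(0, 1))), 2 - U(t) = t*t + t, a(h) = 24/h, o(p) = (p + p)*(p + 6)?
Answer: -186343/2 ≈ -93172.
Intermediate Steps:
o(p) = 2*p*(6 + p) (o(p) = (2*p)*(6 + p) = 2*p*(6 + p))
U(t) = 2 - t - t² (U(t) = 2 - (t*t + t) = 2 - (t² + t) = 2 - (t + t²) = 2 + (-t - t²) = 2 - t - t²)
m(Y) = -3/2 (m(Y) = 24/((2*(-2)*(6 - 2))) = 24/((2*(-2)*4)) = 24/(-16) = 24*(-1/16) = -3/2)
m(U(-4)) - 93170 = -3/2 - 93170 = -186343/2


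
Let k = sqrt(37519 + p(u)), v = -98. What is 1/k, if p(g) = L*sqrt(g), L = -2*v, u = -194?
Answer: 1/sqrt(37519 + 196*I*sqrt(194)) ≈ 0.0051525 - 0.0001872*I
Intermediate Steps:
L = 196 (L = -2*(-98) = 196)
p(g) = 196*sqrt(g)
k = sqrt(37519 + 196*I*sqrt(194)) (k = sqrt(37519 + 196*sqrt(-194)) = sqrt(37519 + 196*(I*sqrt(194))) = sqrt(37519 + 196*I*sqrt(194)) ≈ 193.83 + 7.0423*I)
1/k = 1/(sqrt(37519 + 196*I*sqrt(194))) = 1/sqrt(37519 + 196*I*sqrt(194))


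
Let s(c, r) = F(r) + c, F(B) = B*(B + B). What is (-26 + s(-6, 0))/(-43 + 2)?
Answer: 32/41 ≈ 0.78049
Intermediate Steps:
F(B) = 2*B**2 (F(B) = B*(2*B) = 2*B**2)
s(c, r) = c + 2*r**2 (s(c, r) = 2*r**2 + c = c + 2*r**2)
(-26 + s(-6, 0))/(-43 + 2) = (-26 + (-6 + 2*0**2))/(-43 + 2) = (-26 + (-6 + 2*0))/(-41) = (-26 + (-6 + 0))*(-1/41) = (-26 - 6)*(-1/41) = -32*(-1/41) = 32/41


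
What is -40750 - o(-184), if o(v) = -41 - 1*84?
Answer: -40625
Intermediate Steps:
o(v) = -125 (o(v) = -41 - 84 = -125)
-40750 - o(-184) = -40750 - 1*(-125) = -40750 + 125 = -40625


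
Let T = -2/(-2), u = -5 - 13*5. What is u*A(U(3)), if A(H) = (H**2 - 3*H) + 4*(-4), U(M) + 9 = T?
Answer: -5040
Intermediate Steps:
u = -70 (u = -5 - 65 = -70)
T = 1 (T = -2*(-1/2) = 1)
U(M) = -8 (U(M) = -9 + 1 = -8)
A(H) = -16 + H**2 - 3*H (A(H) = (H**2 - 3*H) - 16 = -16 + H**2 - 3*H)
u*A(U(3)) = -70*(-16 + (-8)**2 - 3*(-8)) = -70*(-16 + 64 + 24) = -70*72 = -5040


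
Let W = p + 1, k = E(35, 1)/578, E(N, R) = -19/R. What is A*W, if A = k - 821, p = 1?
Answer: -474557/289 ≈ -1642.1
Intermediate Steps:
k = -19/578 (k = -19/1/578 = -19*1*(1/578) = -19*1/578 = -19/578 ≈ -0.032872)
W = 2 (W = 1 + 1 = 2)
A = -474557/578 (A = -19/578 - 821 = -474557/578 ≈ -821.03)
A*W = -474557/578*2 = -474557/289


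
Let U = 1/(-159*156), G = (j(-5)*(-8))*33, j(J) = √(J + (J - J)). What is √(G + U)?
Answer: √(-689 - 4511748384*I*√5)/4134 ≈ 17.18 - 17.18*I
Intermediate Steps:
j(J) = √J (j(J) = √(J + 0) = √J)
G = -264*I*√5 (G = (√(-5)*(-8))*33 = ((I*√5)*(-8))*33 = -8*I*√5*33 = -264*I*√5 ≈ -590.32*I)
U = -1/24804 (U = 1/(-24804) = -1/24804 ≈ -4.0316e-5)
√(G + U) = √(-264*I*√5 - 1/24804) = √(-1/24804 - 264*I*√5)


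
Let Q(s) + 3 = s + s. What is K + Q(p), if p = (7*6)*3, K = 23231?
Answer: 23480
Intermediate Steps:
p = 126 (p = 42*3 = 126)
Q(s) = -3 + 2*s (Q(s) = -3 + (s + s) = -3 + 2*s)
K + Q(p) = 23231 + (-3 + 2*126) = 23231 + (-3 + 252) = 23231 + 249 = 23480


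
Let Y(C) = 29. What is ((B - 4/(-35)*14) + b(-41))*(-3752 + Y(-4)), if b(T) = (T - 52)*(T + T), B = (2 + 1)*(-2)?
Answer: -141876084/5 ≈ -2.8375e+7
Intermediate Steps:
B = -6 (B = 3*(-2) = -6)
b(T) = 2*T*(-52 + T) (b(T) = (-52 + T)*(2*T) = 2*T*(-52 + T))
((B - 4/(-35)*14) + b(-41))*(-3752 + Y(-4)) = ((-6 - 4/(-35)*14) + 2*(-41)*(-52 - 41))*(-3752 + 29) = ((-6 - 4*(-1/35)*14) + 2*(-41)*(-93))*(-3723) = ((-6 + (4/35)*14) + 7626)*(-3723) = ((-6 + 8/5) + 7626)*(-3723) = (-22/5 + 7626)*(-3723) = (38108/5)*(-3723) = -141876084/5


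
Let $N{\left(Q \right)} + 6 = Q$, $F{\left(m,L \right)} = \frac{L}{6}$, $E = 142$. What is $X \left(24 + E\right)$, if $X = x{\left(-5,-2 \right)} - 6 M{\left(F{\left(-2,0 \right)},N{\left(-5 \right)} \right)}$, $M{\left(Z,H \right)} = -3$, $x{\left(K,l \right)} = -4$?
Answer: $2324$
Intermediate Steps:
$F{\left(m,L \right)} = \frac{L}{6}$ ($F{\left(m,L \right)} = L \frac{1}{6} = \frac{L}{6}$)
$N{\left(Q \right)} = -6 + Q$
$X = 14$ ($X = -4 - -18 = -4 + 18 = 14$)
$X \left(24 + E\right) = 14 \left(24 + 142\right) = 14 \cdot 166 = 2324$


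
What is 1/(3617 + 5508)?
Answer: 1/9125 ≈ 0.00010959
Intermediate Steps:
1/(3617 + 5508) = 1/9125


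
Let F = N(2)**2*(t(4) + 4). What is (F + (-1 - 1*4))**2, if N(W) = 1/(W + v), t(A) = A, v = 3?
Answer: 13689/625 ≈ 21.902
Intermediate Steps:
N(W) = 1/(3 + W) (N(W) = 1/(W + 3) = 1/(3 + W))
F = 8/25 (F = (1/(3 + 2))**2*(4 + 4) = (1/5)**2*8 = (1/25)*8 = 8/25 ≈ 0.32000)
(F + (-1 - 1*4))**2 = (8/25 + (-1 - 1*4))**2 = (8/25 + (-1 - 4))**2 = (8/25 - 5)**2 = (-117/25)**2 = 13689/625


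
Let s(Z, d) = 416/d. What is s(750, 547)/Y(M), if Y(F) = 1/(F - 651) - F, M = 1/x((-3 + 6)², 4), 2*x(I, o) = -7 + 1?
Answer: 2438592/1063915 ≈ 2.2921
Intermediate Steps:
x(I, o) = -3 (x(I, o) = (-7 + 1)/2 = (½)*(-6) = -3)
M = -⅓ (M = 1/(-3) = -⅓ ≈ -0.33333)
Y(F) = 1/(-651 + F) - F
s(750, 547)/Y(M) = (416/547)/(((1 - (-⅓)² + 651*(-⅓))/(-651 - ⅓))) = (416*(1/547))/(((1 - 1*⅑ - 217)/(-1954/3))) = 416/(547*((-3*(1 - ⅑ - 217)/1954))) = 416/(547*((-3/1954*(-1945/9)))) = 416/(547*(1945/5862)) = (416/547)*(5862/1945) = 2438592/1063915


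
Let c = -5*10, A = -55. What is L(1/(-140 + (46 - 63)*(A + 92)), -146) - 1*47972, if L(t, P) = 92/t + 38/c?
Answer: -2968019/25 ≈ -1.1872e+5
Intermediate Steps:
c = -50
L(t, P) = -19/25 + 92/t (L(t, P) = 92/t + 38/(-50) = 92/t + 38*(-1/50) = 92/t - 19/25 = -19/25 + 92/t)
L(1/(-140 + (46 - 63)*(A + 92)), -146) - 1*47972 = (-19/25 + 92/(1/(-140 + (46 - 63)*(-55 + 92)))) - 1*47972 = (-19/25 + 92/(1/(-140 - 17*37))) - 47972 = (-19/25 + 92/(1/(-140 - 629))) - 47972 = (-19/25 + 92/(1/(-769))) - 47972 = (-19/25 + 92/(-1/769)) - 47972 = (-19/25 + 92*(-769)) - 47972 = (-19/25 - 70748) - 47972 = -1768719/25 - 47972 = -2968019/25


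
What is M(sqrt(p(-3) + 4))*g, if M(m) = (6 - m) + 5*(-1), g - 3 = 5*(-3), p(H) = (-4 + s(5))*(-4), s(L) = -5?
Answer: -12 + 24*sqrt(10) ≈ 63.895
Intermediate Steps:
p(H) = 36 (p(H) = (-4 - 5)*(-4) = -9*(-4) = 36)
g = -12 (g = 3 + 5*(-3) = 3 - 15 = -12)
M(m) = 1 - m (M(m) = (6 - m) - 5 = 1 - m)
M(sqrt(p(-3) + 4))*g = (1 - sqrt(36 + 4))*(-12) = (1 - sqrt(40))*(-12) = (1 - 2*sqrt(10))*(-12) = -12 + 24*sqrt(10)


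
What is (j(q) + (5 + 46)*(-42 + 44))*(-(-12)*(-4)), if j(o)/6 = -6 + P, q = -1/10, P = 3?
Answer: -4032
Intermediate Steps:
q = -⅒ (q = -1*⅒ = -⅒ ≈ -0.10000)
j(o) = -18 (j(o) = 6*(-6 + 3) = 6*(-3) = -18)
(j(q) + (5 + 46)*(-42 + 44))*(-(-12)*(-4)) = (-18 + (5 + 46)*(-42 + 44))*(-(-12)*(-4)) = (-18 + 51*2)*(-1*48) = (-18 + 102)*(-48) = 84*(-48) = -4032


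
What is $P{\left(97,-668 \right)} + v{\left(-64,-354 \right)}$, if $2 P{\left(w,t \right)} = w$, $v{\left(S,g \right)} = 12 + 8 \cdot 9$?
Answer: $\frac{265}{2} \approx 132.5$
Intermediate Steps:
$v{\left(S,g \right)} = 84$ ($v{\left(S,g \right)} = 12 + 72 = 84$)
$P{\left(w,t \right)} = \frac{w}{2}$
$P{\left(97,-668 \right)} + v{\left(-64,-354 \right)} = \frac{1}{2} \cdot 97 + 84 = \frac{97}{2} + 84 = \frac{265}{2}$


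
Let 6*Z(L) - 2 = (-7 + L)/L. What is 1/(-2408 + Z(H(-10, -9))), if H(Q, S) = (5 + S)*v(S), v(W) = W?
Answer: -216/520027 ≈ -0.00041536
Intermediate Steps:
H(Q, S) = S*(5 + S) (H(Q, S) = (5 + S)*S = S*(5 + S))
Z(L) = ⅓ + (-7 + L)/(6*L) (Z(L) = ⅓ + ((-7 + L)/L)/6 = ⅓ + (-7 + L)/(6*L))
1/(-2408 + Z(H(-10, -9))) = 1/(-2408 + (-7 + 3*(-9*(5 - 9)))/(6*((-9*(5 - 9))))) = 1/(-2408 + (-7 + 3*(-9*(-4)))/(6*((-9*(-4))))) = 1/(-2408 + (⅙)*(-7 + 3*36)/36) = 1/(-2408 + (⅙)*(1/36)*(-7 + 108)) = 1/(-2408 + (⅙)*(1/36)*101) = 1/(-2408 + 101/216) = 1/(-520027/216) = -216/520027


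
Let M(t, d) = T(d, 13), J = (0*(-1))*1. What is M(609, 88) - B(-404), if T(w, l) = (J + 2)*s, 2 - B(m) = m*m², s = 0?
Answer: -65939266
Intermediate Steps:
J = 0 (J = 0*1 = 0)
B(m) = 2 - m³ (B(m) = 2 - m*m² = 2 - m³)
T(w, l) = 0 (T(w, l) = (0 + 2)*0 = 2*0 = 0)
M(t, d) = 0
M(609, 88) - B(-404) = 0 - (2 - 1*(-404)³) = 0 - (2 - 1*(-65939264)) = 0 - (2 + 65939264) = 0 - 1*65939266 = 0 - 65939266 = -65939266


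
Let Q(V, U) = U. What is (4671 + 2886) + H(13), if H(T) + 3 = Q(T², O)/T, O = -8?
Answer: 98194/13 ≈ 7553.4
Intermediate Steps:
H(T) = -3 - 8/T
(4671 + 2886) + H(13) = (4671 + 2886) + (-3 - 8/13) = 7557 + (-3 - 8*1/13) = 7557 + (-3 - 8/13) = 7557 - 47/13 = 98194/13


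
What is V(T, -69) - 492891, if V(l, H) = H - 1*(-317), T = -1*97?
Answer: -492643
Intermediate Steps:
T = -97
V(l, H) = 317 + H (V(l, H) = H + 317 = 317 + H)
V(T, -69) - 492891 = (317 - 69) - 492891 = 248 - 492891 = -492643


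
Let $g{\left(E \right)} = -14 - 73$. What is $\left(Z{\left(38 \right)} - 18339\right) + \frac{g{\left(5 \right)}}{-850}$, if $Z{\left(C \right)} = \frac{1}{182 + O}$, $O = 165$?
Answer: $- \frac{5409057011}{294950} \approx -18339.0$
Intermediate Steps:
$g{\left(E \right)} = -87$
$Z{\left(C \right)} = \frac{1}{347}$ ($Z{\left(C \right)} = \frac{1}{182 + 165} = \frac{1}{347}$)
$\left(Z{\left(38 \right)} - 18339\right) + \frac{g{\left(5 \right)}}{-850} = \left(\frac{1}{347} - 18339\right) - \frac{87}{-850} = - \frac{6363632}{347} - - \frac{87}{850} = - \frac{6363632}{347} + \frac{87}{850} = - \frac{5409057011}{294950}$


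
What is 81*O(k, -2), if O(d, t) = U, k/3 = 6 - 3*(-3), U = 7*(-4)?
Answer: -2268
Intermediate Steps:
U = -28
k = 45 (k = 3*(6 - 3*(-3)) = 3*(6 + 9) = 3*15 = 45)
O(d, t) = -28
81*O(k, -2) = 81*(-28) = -2268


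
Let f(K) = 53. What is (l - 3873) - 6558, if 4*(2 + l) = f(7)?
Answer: -41679/4 ≈ -10420.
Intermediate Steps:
l = 45/4 (l = -2 + (¼)*53 = -2 + 53/4 = 45/4 ≈ 11.250)
(l - 3873) - 6558 = (45/4 - 3873) - 6558 = -15447/4 - 6558 = -41679/4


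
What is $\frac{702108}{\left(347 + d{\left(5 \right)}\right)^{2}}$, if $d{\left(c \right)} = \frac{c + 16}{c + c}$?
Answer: $\frac{70210800}{12187081} \approx 5.7611$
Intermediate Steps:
$d{\left(c \right)} = \frac{16 + c}{2 c}$
$\frac{702108}{\left(347 + d{\left(5 \right)}\right)^{2}} = \frac{702108}{\left(347 + \frac{16 + 5}{2 \cdot 5}\right)^{2}} = \frac{702108}{\left(347 + \frac{1}{2} \cdot \frac{1}{5} \cdot 21\right)^{2}} = \frac{702108}{\left(347 + \frac{21}{10}\right)^{2}} = \frac{702108}{\left(\frac{3491}{10}\right)^{2}} = \frac{702108}{\frac{12187081}{100}} = 702108 \cdot \frac{100}{12187081} = \frac{70210800}{12187081}$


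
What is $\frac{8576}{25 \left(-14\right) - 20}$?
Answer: $- \frac{4288}{185} \approx -23.178$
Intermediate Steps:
$\frac{8576}{25 \left(-14\right) - 20} = \frac{8576}{-350 - 20} = \frac{8576}{-370} = 8576 \left(- \frac{1}{370}\right) = - \frac{4288}{185}$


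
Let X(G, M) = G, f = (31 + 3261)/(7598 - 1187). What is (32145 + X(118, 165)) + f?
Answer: 206841385/6411 ≈ 32264.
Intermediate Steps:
f = 3292/6411 ≈ 0.51349
(32145 + X(118, 165)) + f = (32145 + 118) + 3292/6411 = 32263 + 3292/6411 = 206841385/6411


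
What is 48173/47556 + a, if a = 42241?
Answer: 2008861169/47556 ≈ 42242.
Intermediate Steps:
48173/47556 + a = 48173/47556 + 42241 = 2008861169/47556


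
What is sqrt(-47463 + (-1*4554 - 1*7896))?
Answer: 3*I*sqrt(6657) ≈ 244.77*I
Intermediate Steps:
sqrt(-47463 + (-1*4554 - 1*7896)) = sqrt(-47463 + (-4554 - 7896)) = sqrt(-47463 - 12450) = sqrt(-59913) = 3*I*sqrt(6657)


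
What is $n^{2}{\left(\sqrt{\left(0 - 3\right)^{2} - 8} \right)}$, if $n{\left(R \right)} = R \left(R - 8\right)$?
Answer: $49$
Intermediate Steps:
$n{\left(R \right)} = R \left(-8 + R\right)$
$n^{2}{\left(\sqrt{\left(0 - 3\right)^{2} - 8} \right)} = \left(\sqrt{\left(0 - 3\right)^{2} - 8} \left(-8 + \sqrt{\left(0 - 3\right)^{2} - 8}\right)\right)^{2} = \left(\sqrt{\left(-3\right)^{2} - 8} \left(-8 + \sqrt{\left(-3\right)^{2} - 8}\right)\right)^{2} = \left(\sqrt{9 - 8} \left(-8 + \sqrt{9 - 8}\right)\right)^{2} = \left(\sqrt{1} \left(-8 + \sqrt{1}\right)\right)^{2} = \left(1 \left(-8 + 1\right)\right)^{2} = \left(1 \left(-7\right)\right)^{2} = \left(-7\right)^{2} = 49$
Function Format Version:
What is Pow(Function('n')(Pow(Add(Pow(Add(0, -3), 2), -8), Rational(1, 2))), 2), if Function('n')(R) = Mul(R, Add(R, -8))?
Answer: 49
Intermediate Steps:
Function('n')(R) = Mul(R, Add(-8, R))
Pow(Function('n')(Pow(Add(Pow(Add(0, -3), 2), -8), Rational(1, 2))), 2) = Pow(Mul(Pow(Add(Pow(Add(0, -3), 2), -8), Rational(1, 2)), Add(-8, Pow(Add(Pow(Add(0, -3), 2), -8), Rational(1, 2)))), 2) = Pow(Mul(Pow(Add(Pow(-3, 2), -8), Rational(1, 2)), Add(-8, Pow(Add(Pow(-3, 2), -8), Rational(1, 2)))), 2) = Pow(Mul(Pow(Add(9, -8), Rational(1, 2)), Add(-8, Pow(Add(9, -8), Rational(1, 2)))), 2) = Pow(Mul(Pow(1, Rational(1, 2)), Add(-8, Pow(1, Rational(1, 2)))), 2) = Pow(Mul(1, Add(-8, 1)), 2) = Pow(Mul(1, -7), 2) = Pow(-7, 2) = 49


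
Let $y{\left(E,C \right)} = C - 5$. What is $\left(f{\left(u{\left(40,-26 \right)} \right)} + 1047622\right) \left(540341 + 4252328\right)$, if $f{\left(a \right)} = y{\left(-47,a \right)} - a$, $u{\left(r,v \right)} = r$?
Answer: $5020881519773$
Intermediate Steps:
$y{\left(E,C \right)} = -5 + C$ ($y{\left(E,C \right)} = C - 5 = -5 + C$)
$f{\left(a \right)} = -5$ ($f{\left(a \right)} = \left(-5 + a\right) - a = -5$)
$\left(f{\left(u{\left(40,-26 \right)} \right)} + 1047622\right) \left(540341 + 4252328\right) = \left(-5 + 1047622\right) \left(540341 + 4252328\right) = 1047617 \cdot 4792669 = 5020881519773$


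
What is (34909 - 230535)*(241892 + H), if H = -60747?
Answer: -35436671770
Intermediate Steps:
(34909 - 230535)*(241892 + H) = (34909 - 230535)*(241892 - 60747) = -195626*181145 = -35436671770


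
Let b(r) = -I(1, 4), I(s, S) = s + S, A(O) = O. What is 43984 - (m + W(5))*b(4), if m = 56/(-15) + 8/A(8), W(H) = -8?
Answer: 131791/3 ≈ 43930.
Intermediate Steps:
m = -41/15 (m = 56/(-15) + 8/8 = 56*(-1/15) + 8*(⅛) = -56/15 + 1 = -41/15 ≈ -2.7333)
I(s, S) = S + s
b(r) = -5 (b(r) = -(4 + 1) = -1*5 = -5)
43984 - (m + W(5))*b(4) = 43984 - (-41/15 - 8)*(-5) = 43984 - (-161)*(-5)/15 = 43984 - 1*161/3 = 43984 - 161/3 = 131791/3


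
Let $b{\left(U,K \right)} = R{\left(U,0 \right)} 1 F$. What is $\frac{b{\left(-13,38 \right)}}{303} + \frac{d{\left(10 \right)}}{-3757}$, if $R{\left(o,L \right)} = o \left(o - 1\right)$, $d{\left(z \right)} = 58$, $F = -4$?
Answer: $- \frac{2752670}{1138371} \approx -2.4181$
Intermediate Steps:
$R{\left(o,L \right)} = o \left(-1 + o\right)$
$b{\left(U,K \right)} = - 4 U \left(-1 + U\right)$ ($b{\left(U,K \right)} = U \left(-1 + U\right) 1 \left(-4\right) = U \left(-1 + U\right) \left(-4\right) = - 4 U \left(-1 + U\right)$)
$\frac{b{\left(-13,38 \right)}}{303} + \frac{d{\left(10 \right)}}{-3757} = \frac{4 \left(-13\right) \left(1 - -13\right)}{303} + \frac{58}{-3757} = 4 \left(-13\right) \left(1 + 13\right) \frac{1}{303} + 58 \left(- \frac{1}{3757}\right) = 4 \left(-13\right) 14 \cdot \frac{1}{303} - \frac{58}{3757} = \left(-728\right) \frac{1}{303} - \frac{58}{3757} = - \frac{728}{303} - \frac{58}{3757} = - \frac{2752670}{1138371}$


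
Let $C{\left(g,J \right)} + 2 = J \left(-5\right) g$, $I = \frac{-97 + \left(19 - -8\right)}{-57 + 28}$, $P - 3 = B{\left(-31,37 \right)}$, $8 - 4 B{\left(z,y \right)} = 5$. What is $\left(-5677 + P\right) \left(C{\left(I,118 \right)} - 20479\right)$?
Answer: $\frac{14415705557}{116} \approx 1.2427 \cdot 10^{8}$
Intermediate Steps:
$B{\left(z,y \right)} = \frac{3}{4}$ ($B{\left(z,y \right)} = 2 - \frac{5}{4} = \frac{3}{4}$)
$P = \frac{15}{4}$ ($P = 3 + \frac{3}{4} = \frac{15}{4} \approx 3.75$)
$I = \frac{70}{29}$ ($I = \frac{-97 + \left(19 + 8\right)}{-29} = \left(-97 + 27\right) \left(- \frac{1}{29}\right) = \left(-70\right) \left(- \frac{1}{29}\right) = \frac{70}{29} \approx 2.4138$)
$C{\left(g,J \right)} = -2 - 5 J g$ ($C{\left(g,J \right)} = -2 + J \left(-5\right) g = -2 + - 5 J g = -2 - 5 J g$)
$\left(-5677 + P\right) \left(C{\left(I,118 \right)} - 20479\right) = \left(-5677 + \frac{15}{4}\right) \left(\left(-2 - 590 \cdot \frac{70}{29}\right) - 20479\right) = - \frac{22693 \left(\left(-2 - \frac{41300}{29}\right) - 20479\right)}{4} = - \frac{22693 \left(- \frac{41358}{29} - 20479\right)}{4} = \left(- \frac{22693}{4}\right) \left(- \frac{635249}{29}\right) = \frac{14415705557}{116}$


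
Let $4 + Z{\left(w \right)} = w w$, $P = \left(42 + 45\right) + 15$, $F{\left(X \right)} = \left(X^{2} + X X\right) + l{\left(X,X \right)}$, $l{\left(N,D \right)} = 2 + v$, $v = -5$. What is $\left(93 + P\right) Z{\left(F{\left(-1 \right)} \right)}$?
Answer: $-585$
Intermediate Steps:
$l{\left(N,D \right)} = -3$ ($l{\left(N,D \right)} = 2 - 5 = -3$)
$F{\left(X \right)} = -3 + 2 X^{2}$ ($F{\left(X \right)} = \left(X^{2} + X X\right) - 3 = \left(X^{2} + X^{2}\right) - 3 = 2 X^{2} - 3 = -3 + 2 X^{2}$)
$P = 102$ ($P = 87 + 15 = 102$)
$Z{\left(w \right)} = -4 + w^{2}$ ($Z{\left(w \right)} = -4 + w w = -4 + w^{2}$)
$\left(93 + P\right) Z{\left(F{\left(-1 \right)} \right)} = \left(93 + 102\right) \left(-4 + \left(-3 + 2 \left(-1\right)^{2}\right)^{2}\right) = 195 \left(-4 + \left(-3 + 2 \cdot 1\right)^{2}\right) = 195 \left(-4 + \left(-3 + 2\right)^{2}\right) = 195 \left(-4 + \left(-1\right)^{2}\right) = 195 \left(-4 + 1\right) = 195 \left(-3\right) = -585$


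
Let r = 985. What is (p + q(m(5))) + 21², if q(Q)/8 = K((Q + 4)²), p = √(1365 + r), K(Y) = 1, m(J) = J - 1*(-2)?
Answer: 449 + 5*√94 ≈ 497.48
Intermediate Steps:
m(J) = 2 + J (m(J) = J + 2 = 2 + J)
p = 5*√94 (p = √(1365 + 985) = √2350 = 5*√94 ≈ 48.477)
q(Q) = 8 (q(Q) = 8*1 = 8)
(p + q(m(5))) + 21² = (5*√94 + 8) + 21² = (8 + 5*√94) + 441 = 449 + 5*√94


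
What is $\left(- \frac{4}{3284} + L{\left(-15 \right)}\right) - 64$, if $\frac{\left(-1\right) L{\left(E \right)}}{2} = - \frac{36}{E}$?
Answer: $- \frac{282429}{4105} \approx -68.801$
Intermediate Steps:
$L{\left(E \right)} = \frac{72}{E}$ ($L{\left(E \right)} = - 2 \left(- \frac{36}{E}\right) = \frac{72}{E}$)
$\left(- \frac{4}{3284} + L{\left(-15 \right)}\right) - 64 = \left(- \frac{4}{3284} + \frac{72}{-15}\right) - 64 = \left(\left(-4\right) \frac{1}{3284} + 72 \left(- \frac{1}{15}\right)\right) - 64 = \left(- \frac{1}{821} - \frac{24}{5}\right) - 64 = - \frac{19709}{4105} - 64 = - \frac{282429}{4105}$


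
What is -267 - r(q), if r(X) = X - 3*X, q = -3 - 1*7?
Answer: -287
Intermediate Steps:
q = -10 (q = -3 - 7 = -10)
r(X) = -2*X
-267 - r(q) = -267 - (-2)*(-10) = -267 - 1*20 = -267 - 20 = -287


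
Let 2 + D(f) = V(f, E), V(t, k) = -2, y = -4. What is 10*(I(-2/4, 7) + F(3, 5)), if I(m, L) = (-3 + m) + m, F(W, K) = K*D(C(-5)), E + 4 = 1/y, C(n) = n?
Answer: -240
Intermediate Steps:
E = -17/4 (E = -4 + 1/(-4) = -4 - ¼ = -17/4 ≈ -4.2500)
D(f) = -4 (D(f) = -2 - 2 = -4)
F(W, K) = -4*K (F(W, K) = K*(-4) = -4*K)
I(m, L) = -3 + 2*m
10*(I(-2/4, 7) + F(3, 5)) = 10*((-3 + 2*(-2/4)) - 4*5) = 10*((-3 + 2*(-2*¼)) - 20) = 10*((-3 + 2*(-½)) - 20) = 10*((-3 - 1) - 20) = 10*(-4 - 20) = 10*(-24) = -240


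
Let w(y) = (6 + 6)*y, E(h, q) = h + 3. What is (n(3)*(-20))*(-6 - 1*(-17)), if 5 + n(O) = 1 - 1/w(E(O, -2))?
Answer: 15895/18 ≈ 883.06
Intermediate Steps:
E(h, q) = 3 + h
w(y) = 12*y
n(O) = -4 - 1/(36 + 12*O) (n(O) = -5 + (1 - 1/(12*(3 + O))) = -5 + (1 - 1/(36 + 12*O)) = -4 - 1/(36 + 12*O))
(n(3)*(-20))*(-6 - 1*(-17)) = (((-145 - 48*3)/(12*(3 + 3)))*(-20))*(-6 - 1*(-17)) = (((1/12)*(-145 - 144)/6)*(-20))*(-6 + 17) = (((1/12)*(⅙)*(-289))*(-20))*11 = -289/72*(-20)*11 = (1445/18)*11 = 15895/18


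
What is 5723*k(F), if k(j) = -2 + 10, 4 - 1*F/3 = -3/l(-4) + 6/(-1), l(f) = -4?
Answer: 45784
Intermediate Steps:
F = 111/4 (F = 12 - 3*(-3/(-4) + 6/(-1)) = 12 - 3*(-3*(-¼) + 6*(-1)) = 12 - 3*(¾ - 6) = 12 - 3*(-21/4) = 12 + 63/4 = 111/4 ≈ 27.750)
k(j) = 8
5723*k(F) = 5723*8 = 45784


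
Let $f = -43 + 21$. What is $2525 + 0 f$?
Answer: $2525$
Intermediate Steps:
$f = -22$
$2525 + 0 f = 2525 + 0 \left(-22\right) = 2525 + 0 = 2525$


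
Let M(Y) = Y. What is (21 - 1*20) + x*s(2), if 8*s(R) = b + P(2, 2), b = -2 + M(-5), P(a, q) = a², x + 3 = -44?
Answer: 149/8 ≈ 18.625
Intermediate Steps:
x = -47 (x = -3 - 44 = -47)
b = -7 (b = -2 - 5 = -7)
s(R) = -3/8 (s(R) = (-7 + 2²)/8 = (-7 + 4)/8 = (⅛)*(-3) = -3/8)
(21 - 1*20) + x*s(2) = (21 - 1*20) - 47*(-3/8) = (21 - 20) + 141/8 = 1 + 141/8 = 149/8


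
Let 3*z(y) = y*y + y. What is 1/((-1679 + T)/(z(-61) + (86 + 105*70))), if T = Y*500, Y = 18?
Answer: 8656/7321 ≈ 1.1824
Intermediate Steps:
T = 9000 (T = 18*500 = 9000)
z(y) = y/3 + y²/3 (z(y) = (y*y + y)/3 = (y² + y)/3 = (y + y²)/3 = y/3 + y²/3)
1/((-1679 + T)/(z(-61) + (86 + 105*70))) = 1/((-1679 + 9000)/((⅓)*(-61)*(1 - 61) + (86 + 105*70))) = 1/(7321/((⅓)*(-61)*(-60) + (86 + 7350))) = 1/(7321/(1220 + 7436)) = 1/(7321/8656) = 8656/7321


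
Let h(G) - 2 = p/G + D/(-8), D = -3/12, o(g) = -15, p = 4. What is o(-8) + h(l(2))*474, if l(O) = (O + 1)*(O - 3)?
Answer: 5053/16 ≈ 315.81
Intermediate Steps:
l(O) = (1 + O)*(-3 + O)
D = -¼ (D = -3*1/12 = -¼ ≈ -0.25000)
h(G) = 65/32 + 4/G (h(G) = 2 + (4/G - ¼/(-8)) = 2 + (4/G - ¼*(-⅛)) = 2 + (4/G + 1/32) = 2 + (1/32 + 4/G) = 65/32 + 4/G)
o(-8) + h(l(2))*474 = -15 + (65/32 + 4/(-3 + 2² - 2*2))*474 = -15 + (65/32 + 4/(-3 + 4 - 4))*474 = -15 + (65/32 + 4/(-3))*474 = -15 + (65/32 + 4*(-⅓))*474 = -15 + (65/32 - 4/3)*474 = -15 + (67/96)*474 = -15 + 5293/16 = 5053/16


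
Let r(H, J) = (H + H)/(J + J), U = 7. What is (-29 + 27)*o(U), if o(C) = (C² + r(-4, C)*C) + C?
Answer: -104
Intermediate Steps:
r(H, J) = H/J (r(H, J) = (2*H)/((2*J)) = (2*H)*(1/(2*J)) = H/J)
o(C) = -4 + C + C² (o(C) = (C² + (-4/C)*C) + C = (C² - 4) + C = (-4 + C²) + C = -4 + C + C²)
(-29 + 27)*o(U) = (-29 + 27)*(-4 + 7*(1 + 7)) = -2*(-4 + 7*8) = -2*(-4 + 56) = -2*52 = -104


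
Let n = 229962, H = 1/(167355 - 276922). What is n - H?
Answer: 25196246455/109567 ≈ 2.2996e+5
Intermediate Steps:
H = -1/109567 (H = 1/(-109567) = -1/109567 ≈ -9.1268e-6)
n - H = 229962 - 1*(-1/109567) = 229962 + 1/109567 = 25196246455/109567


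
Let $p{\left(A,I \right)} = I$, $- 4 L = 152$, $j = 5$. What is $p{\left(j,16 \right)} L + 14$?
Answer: $-594$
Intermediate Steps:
$L = -38$ ($L = \left(- \frac{1}{4}\right) 152 = -38$)
$p{\left(j,16 \right)} L + 14 = 16 \left(-38\right) + 14 = -608 + 14 = -594$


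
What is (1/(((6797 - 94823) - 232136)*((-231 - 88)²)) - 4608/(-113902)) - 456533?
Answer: -847080416835865371229/1855463880815182 ≈ -4.5653e+5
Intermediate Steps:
(1/(((6797 - 94823) - 232136)*((-231 - 88)²)) - 4608/(-113902)) - 456533 = (1/((-88026 - 232136)*((-319)²)) - 4608*(-1/113902)) - 456533 = (1/(-320162*101761) + 2304/56951) - 456533 = (-1/320162*1/101761 + 2304/56951) - 456533 = (-1/32580005282 + 2304/56951) - 456533 = 75064332112777/1855463880815182 - 456533 = -847080416835865371229/1855463880815182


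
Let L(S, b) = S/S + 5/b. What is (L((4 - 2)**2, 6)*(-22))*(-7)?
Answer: 847/3 ≈ 282.33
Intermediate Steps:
L(S, b) = 1 + 5/b
(L((4 - 2)**2, 6)*(-22))*(-7) = (((5 + 6)/6)*(-22))*(-7) = (((1/6)*11)*(-22))*(-7) = ((11/6)*(-22))*(-7) = -121/3*(-7) = 847/3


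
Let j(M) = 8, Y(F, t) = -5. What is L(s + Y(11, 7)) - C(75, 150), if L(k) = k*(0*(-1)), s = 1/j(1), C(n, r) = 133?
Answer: -133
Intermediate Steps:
s = 1/8 ≈ 0.12500
L(k) = 0 (L(k) = k*0 = 0)
L(s + Y(11, 7)) - C(75, 150) = 0 - 1*133 = 0 - 133 = -133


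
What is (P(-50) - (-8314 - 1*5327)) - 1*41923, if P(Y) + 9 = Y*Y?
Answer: -25791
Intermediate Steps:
P(Y) = -9 + Y**2 (P(Y) = -9 + Y*Y = -9 + Y**2)
(P(-50) - (-8314 - 1*5327)) - 1*41923 = ((-9 + (-50)**2) - (-8314 - 1*5327)) - 1*41923 = ((-9 + 2500) - (-8314 - 5327)) - 41923 = (2491 - 1*(-13641)) - 41923 = (2491 + 13641) - 41923 = 16132 - 41923 = -25791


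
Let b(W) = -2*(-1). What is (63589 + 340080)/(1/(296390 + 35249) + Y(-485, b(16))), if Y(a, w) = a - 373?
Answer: -133872383491/284546261 ≈ -470.48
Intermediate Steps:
b(W) = 2
Y(a, w) = -373 + a
(63589 + 340080)/(1/(296390 + 35249) + Y(-485, b(16))) = (63589 + 340080)/(1/(296390 + 35249) + (-373 - 485)) = 403669/(1/331639 - 858) = 403669/(-284546261/331639) = 403669*(-331639/284546261) = -133872383491/284546261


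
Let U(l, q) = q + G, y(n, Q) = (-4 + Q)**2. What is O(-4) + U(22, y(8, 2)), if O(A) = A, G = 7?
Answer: 7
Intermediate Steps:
U(l, q) = 7 + q (U(l, q) = q + 7 = 7 + q)
O(-4) + U(22, y(8, 2)) = -4 + (7 + (-4 + 2)**2) = -4 + (7 + (-2)**2) = -4 + (7 + 4) = -4 + 11 = 7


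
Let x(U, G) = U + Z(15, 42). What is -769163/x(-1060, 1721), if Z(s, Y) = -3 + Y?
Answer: 769163/1021 ≈ 753.34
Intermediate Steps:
x(U, G) = 39 + U (x(U, G) = U + (-3 + 42) = U + 39 = 39 + U)
-769163/x(-1060, 1721) = -769163/(39 - 1060) = -769163/(-1021) = -769163*(-1/1021) = 769163/1021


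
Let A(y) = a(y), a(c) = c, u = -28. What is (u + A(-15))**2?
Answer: 1849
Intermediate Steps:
A(y) = y
(u + A(-15))**2 = (-28 - 15)**2 = (-43)**2 = 1849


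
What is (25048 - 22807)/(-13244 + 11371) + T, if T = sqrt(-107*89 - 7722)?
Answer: -2241/1873 + I*sqrt(17245) ≈ -1.1965 + 131.32*I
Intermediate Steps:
T = I*sqrt(17245) (T = sqrt(-9523 - 7722) = sqrt(-17245) = I*sqrt(17245) ≈ 131.32*I)
(25048 - 22807)/(-13244 + 11371) + T = (25048 - 22807)/(-13244 + 11371) + I*sqrt(17245) = 2241/(-1873) + I*sqrt(17245) = 2241*(-1/1873) + I*sqrt(17245) = -2241/1873 + I*sqrt(17245)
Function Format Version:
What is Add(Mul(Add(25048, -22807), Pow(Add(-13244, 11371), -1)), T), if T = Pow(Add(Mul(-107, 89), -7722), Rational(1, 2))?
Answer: Add(Rational(-2241, 1873), Mul(I, Pow(17245, Rational(1, 2)))) ≈ Add(-1.1965, Mul(131.32, I))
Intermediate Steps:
T = Mul(I, Pow(17245, Rational(1, 2))) (T = Pow(Add(-9523, -7722), Rational(1, 2)) = Pow(-17245, Rational(1, 2)) = Mul(I, Pow(17245, Rational(1, 2))) ≈ Mul(131.32, I))
Add(Mul(Add(25048, -22807), Pow(Add(-13244, 11371), -1)), T) = Add(Mul(Add(25048, -22807), Pow(Add(-13244, 11371), -1)), Mul(I, Pow(17245, Rational(1, 2)))) = Add(Mul(2241, Pow(-1873, -1)), Mul(I, Pow(17245, Rational(1, 2)))) = Add(Mul(2241, Rational(-1, 1873)), Mul(I, Pow(17245, Rational(1, 2)))) = Add(Rational(-2241, 1873), Mul(I, Pow(17245, Rational(1, 2))))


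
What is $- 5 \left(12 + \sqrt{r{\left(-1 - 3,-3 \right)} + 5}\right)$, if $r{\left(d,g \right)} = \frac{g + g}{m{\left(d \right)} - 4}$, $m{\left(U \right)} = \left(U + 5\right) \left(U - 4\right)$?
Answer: $-60 - \frac{5 \sqrt{22}}{2} \approx -71.726$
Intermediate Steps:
$m{\left(U \right)} = \left(-4 + U\right) \left(5 + U\right)$ ($m{\left(U \right)} = \left(5 + U\right) \left(-4 + U\right) = \left(-4 + U\right) \left(5 + U\right)$)
$r{\left(d,g \right)} = \frac{2 g}{-24 + d + d^{2}}$ ($r{\left(d,g \right)} = \frac{g + g}{\left(-20 + d + d^{2}\right) - 4} = \frac{2 g}{-24 + d + d^{2}}$)
$- 5 \left(12 + \sqrt{r{\left(-1 - 3,-3 \right)} + 5}\right) = - 5 \left(12 + \sqrt{2 \left(-3\right) \frac{1}{-24 - 4 + \left(-1 - 3\right)^{2}} + 5}\right) = - 5 \left(12 + \sqrt{2 \left(-3\right) \frac{1}{-24 - 4 + \left(-4\right)^{2}} + 5}\right) = - 5 \left(12 + \sqrt{2 \left(-3\right) \frac{1}{-24 - 4 + 16} + 5}\right) = - 5 \left(12 + \sqrt{2 \left(-3\right) \frac{1}{-12} + 5}\right) = - 5 \left(12 + \sqrt{2 \left(-3\right) \left(- \frac{1}{12}\right) + 5}\right) = - 5 \left(12 + \sqrt{\frac{1}{2} + 5}\right) = - 5 \left(12 + \sqrt{\frac{11}{2}}\right) = - 5 \left(12 + \frac{\sqrt{22}}{2}\right) = -60 - \frac{5 \sqrt{22}}{2}$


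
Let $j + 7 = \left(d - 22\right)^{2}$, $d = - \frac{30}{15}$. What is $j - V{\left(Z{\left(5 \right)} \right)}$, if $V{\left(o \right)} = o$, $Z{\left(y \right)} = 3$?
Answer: $566$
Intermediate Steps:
$d = -2$ ($d = \left(-30\right) \frac{1}{15} = -2$)
$j = 569$ ($j = -7 + \left(-2 - 22\right)^{2} = -7 + \left(-24\right)^{2} = -7 + 576 = 569$)
$j - V{\left(Z{\left(5 \right)} \right)} = 569 - 3 = 566$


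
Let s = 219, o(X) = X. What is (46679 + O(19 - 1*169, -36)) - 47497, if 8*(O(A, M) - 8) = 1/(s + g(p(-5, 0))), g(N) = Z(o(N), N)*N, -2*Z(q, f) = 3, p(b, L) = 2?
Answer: -1399679/1728 ≈ -810.00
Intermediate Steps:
Z(q, f) = -3/2 (Z(q, f) = -½*3 = -3/2)
g(N) = -3*N/2
O(A, M) = 13825/1728 (O(A, M) = 8 + 1/(8*(219 - 3/2*2)) = 8 + 1/(8*(219 - 3)) = 8 + (⅛)/216 = 8 + (⅛)*(1/216) = 8 + 1/1728 = 13825/1728)
(46679 + O(19 - 1*169, -36)) - 47497 = (46679 + 13825/1728) - 47497 = 80675137/1728 - 47497 = -1399679/1728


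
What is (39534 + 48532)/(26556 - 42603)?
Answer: -88066/16047 ≈ -5.4880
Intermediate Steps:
(39534 + 48532)/(26556 - 42603) = 88066/(-16047) = 88066*(-1/16047) = -88066/16047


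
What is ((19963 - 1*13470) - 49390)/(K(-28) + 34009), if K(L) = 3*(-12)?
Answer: -42897/33973 ≈ -1.2627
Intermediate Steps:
K(L) = -36
((19963 - 1*13470) - 49390)/(K(-28) + 34009) = ((19963 - 1*13470) - 49390)/(-36 + 34009) = ((19963 - 13470) - 49390)/33973 = (6493 - 49390)*(1/33973) = -42897*1/33973 = -42897/33973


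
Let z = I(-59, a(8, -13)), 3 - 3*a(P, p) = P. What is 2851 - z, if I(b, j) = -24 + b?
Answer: 2934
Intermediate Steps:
a(P, p) = 1 - P/3
z = -83 (z = -24 - 59 = -83)
2851 - z = 2851 - 1*(-83) = 2851 + 83 = 2934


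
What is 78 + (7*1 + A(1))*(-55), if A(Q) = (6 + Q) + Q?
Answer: -747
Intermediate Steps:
A(Q) = 6 + 2*Q
78 + (7*1 + A(1))*(-55) = 78 + (7*1 + (6 + 2*1))*(-55) = 78 + (7 + (6 + 2))*(-55) = 78 + (7 + 8)*(-55) = 78 + 15*(-55) = 78 - 825 = -747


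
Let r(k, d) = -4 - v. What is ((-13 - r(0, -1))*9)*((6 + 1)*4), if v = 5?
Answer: -1008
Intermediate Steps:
r(k, d) = -9 (r(k, d) = -4 - 1*5 = -4 - 5 = -9)
((-13 - r(0, -1))*9)*((6 + 1)*4) = ((-13 - 1*(-9))*9)*((6 + 1)*4) = ((-13 + 9)*9)*(7*4) = -4*9*28 = -36*28 = -1008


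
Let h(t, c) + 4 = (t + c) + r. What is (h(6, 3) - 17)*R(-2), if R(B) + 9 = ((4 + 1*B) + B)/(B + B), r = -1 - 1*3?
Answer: 144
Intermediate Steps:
r = -4 (r = -1 - 3 = -4)
h(t, c) = -8 + c + t (h(t, c) = -4 + ((t + c) - 4) = -4 + ((c + t) - 4) = -4 + (-4 + c + t) = -8 + c + t)
R(B) = -9 + (4 + 2*B)/(2*B) (R(B) = -9 + ((4 + 1*B) + B)/(B + B) = -9 + ((4 + B) + B)/((2*B)) = -9 + (1/(2*B))*(4 + 2*B) = -9 + (4 + 2*B)/(2*B))
(h(6, 3) - 17)*R(-2) = ((-8 + 3 + 6) - 17)*(-8 + 2/(-2)) = (1 - 17)*(-8 + 2*(-1/2)) = -16*(-8 - 1) = -16*(-9) = 144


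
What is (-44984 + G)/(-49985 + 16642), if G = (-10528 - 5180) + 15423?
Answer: 45269/33343 ≈ 1.3577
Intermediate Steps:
G = -285 (G = -15708 + 15423 = -285)
(-44984 + G)/(-49985 + 16642) = (-44984 - 285)/(-49985 + 16642) = -45269/(-33343) = -45269*(-1/33343) = 45269/33343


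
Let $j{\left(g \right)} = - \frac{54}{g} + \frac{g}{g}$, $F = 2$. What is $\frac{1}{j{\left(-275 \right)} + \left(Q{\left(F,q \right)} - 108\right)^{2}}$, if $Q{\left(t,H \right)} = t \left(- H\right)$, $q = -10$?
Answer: $\frac{275}{2129929} \approx 0.00012911$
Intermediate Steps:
$Q{\left(t,H \right)} = - H t$
$j{\left(g \right)} = 1 - \frac{54}{g}$ ($j{\left(g \right)} = - \frac{54}{g} + 1 = 1 - \frac{54}{g}$)
$\frac{1}{j{\left(-275 \right)} + \left(Q{\left(F,q \right)} - 108\right)^{2}} = \frac{1}{\frac{-54 - 275}{-275} + \left(\left(-1\right) \left(-10\right) 2 - 108\right)^{2}} = \frac{1}{\left(- \frac{1}{275}\right) \left(-329\right) + \left(20 - 108\right)^{2}} = \frac{1}{\frac{329}{275} + \left(-88\right)^{2}} = \frac{1}{\frac{329}{275} + 7744} = \frac{1}{\frac{2129929}{275}} = \frac{275}{2129929}$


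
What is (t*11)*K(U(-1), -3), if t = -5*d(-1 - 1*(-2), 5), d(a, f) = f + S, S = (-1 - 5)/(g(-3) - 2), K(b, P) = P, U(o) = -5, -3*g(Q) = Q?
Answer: 1815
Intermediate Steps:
g(Q) = -Q/3
S = 6 (S = (-1 - 5)/(-⅓*(-3) - 2) = -6/(1 - 2) = -6/(-1) = -6*(-1) = 6)
d(a, f) = 6 + f (d(a, f) = f + 6 = 6 + f)
t = -55 (t = -5*(6 + 5) = -5*11 = -55)
(t*11)*K(U(-1), -3) = -55*11*(-3) = -605*(-3) = 1815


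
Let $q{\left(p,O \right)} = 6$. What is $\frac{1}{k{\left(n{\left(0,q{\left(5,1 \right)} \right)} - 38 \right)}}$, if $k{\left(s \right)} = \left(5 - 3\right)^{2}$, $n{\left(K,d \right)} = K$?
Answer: $\frac{1}{4} \approx 0.25$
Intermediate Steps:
$k{\left(s \right)} = 4$ ($k{\left(s \right)} = 2^{2} = 4$)
$\frac{1}{k{\left(n{\left(0,q{\left(5,1 \right)} \right)} - 38 \right)}} = \frac{1}{4}$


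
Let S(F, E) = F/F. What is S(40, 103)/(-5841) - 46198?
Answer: -269842519/5841 ≈ -46198.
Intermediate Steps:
S(F, E) = 1
S(40, 103)/(-5841) - 46198 = 1/(-5841) - 46198 = 1*(-1/5841) - 46198 = -1/5841 - 46198 = -269842519/5841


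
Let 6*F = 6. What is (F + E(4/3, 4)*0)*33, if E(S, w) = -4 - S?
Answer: 33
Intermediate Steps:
F = 1 (F = (⅙)*6 = 1)
(F + E(4/3, 4)*0)*33 = (1 + (-4 - 4/3)*0)*33 = (1 - 16/3*0)*33 = (1 + 0)*33 = 1*33 = 33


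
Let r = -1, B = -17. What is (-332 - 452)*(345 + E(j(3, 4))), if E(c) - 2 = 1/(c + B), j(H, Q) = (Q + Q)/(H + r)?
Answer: -3535840/13 ≈ -2.7199e+5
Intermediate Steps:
j(H, Q) = 2*Q/(-1 + H) (j(H, Q) = (Q + Q)/(H - 1) = (2*Q)/(-1 + H) = 2*Q/(-1 + H))
E(c) = 2 + 1/(-17 + c) (E(c) = 2 + 1/(c - 17) = 2 + 1/(-17 + c))
(-332 - 452)*(345 + E(j(3, 4))) = (-332 - 452)*(345 + (-33 + 2*(2*4/(-1 + 3)))/(-17 + 2*4/(-1 + 3))) = -784*(345 + (-33 + 2*(2*4/2))/(-17 + 2*4/2)) = -784*(345 + (-33 + 2*(2*4*(½)))/(-17 + 2*4*(½))) = -784*(345 + (-33 + 2*4)/(-17 + 4)) = -784*(345 + (-33 + 8)/(-13)) = -784*(345 - 1/13*(-25)) = -784*(345 + 25/13) = -784*4510/13 = -3535840/13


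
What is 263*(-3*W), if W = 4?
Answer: -3156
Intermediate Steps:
263*(-3*W) = 263*(-3*4) = 263*(-12) = -3156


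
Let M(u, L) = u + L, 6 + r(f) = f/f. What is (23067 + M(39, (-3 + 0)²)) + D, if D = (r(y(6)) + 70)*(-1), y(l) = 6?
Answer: 23050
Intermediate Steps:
r(f) = -5 (r(f) = -6 + f/f = -6 + 1 = -5)
D = -65 (D = (-5 + 70)*(-1) = 65*(-1) = -65)
M(u, L) = L + u
(23067 + M(39, (-3 + 0)²)) + D = (23067 + ((-3 + 0)² + 39)) - 65 = (23067 + ((-3)² + 39)) - 65 = (23067 + (9 + 39)) - 65 = (23067 + 48) - 65 = 23115 - 65 = 23050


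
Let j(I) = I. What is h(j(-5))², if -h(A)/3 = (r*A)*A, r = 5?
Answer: 140625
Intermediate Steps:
h(A) = -15*A² (h(A) = -3*5*A*A = -15*A²)
h(j(-5))² = (-15*(-5)²)² = (-15*25)² = (-375)² = 140625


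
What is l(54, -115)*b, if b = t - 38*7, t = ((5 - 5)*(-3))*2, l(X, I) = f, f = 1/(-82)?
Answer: 133/41 ≈ 3.2439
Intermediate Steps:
f = -1/82 ≈ -0.012195
l(X, I) = -1/82
t = 0 (t = (0*(-3))*2 = 0*2 = 0)
b = -266 (b = 0 - 38*7 = 0 - 1*266 = 0 - 266 = -266)
l(54, -115)*b = -1/82*(-266) = 133/41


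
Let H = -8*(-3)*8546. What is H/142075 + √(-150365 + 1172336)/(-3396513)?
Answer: 205104/142075 - √1021971/3396513 ≈ 1.4433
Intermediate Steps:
H = 205104 (H = 24*8546 = 205104)
H/142075 + √(-150365 + 1172336)/(-3396513) = 205104/142075 + √(-150365 + 1172336)/(-3396513) = 205104*(1/142075) + √1021971*(-1/3396513) = 205104/142075 - √1021971/3396513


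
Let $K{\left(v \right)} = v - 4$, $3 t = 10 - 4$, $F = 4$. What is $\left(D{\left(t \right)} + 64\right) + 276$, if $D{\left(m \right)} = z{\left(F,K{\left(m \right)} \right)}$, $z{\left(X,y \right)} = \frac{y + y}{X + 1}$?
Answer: $\frac{1696}{5} \approx 339.2$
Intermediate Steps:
$t = 2$ ($t = \frac{10 - 4}{3} = \frac{1}{3} \cdot 6 = 2$)
$K{\left(v \right)} = -4 + v$ ($K{\left(v \right)} = v - 4 = -4 + v$)
$z{\left(X,y \right)} = \frac{2 y}{1 + X}$
$D{\left(m \right)} = - \frac{8}{5} + \frac{2 m}{5}$ ($D{\left(m \right)} = \frac{2 \left(-4 + m\right)}{1 + 4} = \frac{2 \left(-4 + m\right)}{5} = 2 \left(-4 + m\right) \frac{1}{5} = - \frac{8}{5} + \frac{2 m}{5}$)
$\left(D{\left(t \right)} + 64\right) + 276 = \left(\left(- \frac{8}{5} + \frac{2}{5} \cdot 2\right) + 64\right) + 276 = \left(\left(- \frac{8}{5} + \frac{4}{5}\right) + 64\right) + 276 = \left(- \frac{4}{5} + 64\right) + 276 = \frac{316}{5} + 276 = \frac{1696}{5}$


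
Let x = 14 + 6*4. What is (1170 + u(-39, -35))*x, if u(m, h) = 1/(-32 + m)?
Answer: 3156622/71 ≈ 44459.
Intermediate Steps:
x = 38 (x = 14 + 24 = 38)
(1170 + u(-39, -35))*x = (1170 + 1/(-32 - 39))*38 = (1170 + 1/(-71))*38 = (1170 - 1/71)*38 = (83069/71)*38 = 3156622/71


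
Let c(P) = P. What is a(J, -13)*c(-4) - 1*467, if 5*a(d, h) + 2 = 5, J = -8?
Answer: -2347/5 ≈ -469.40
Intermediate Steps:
a(d, h) = ⅗ (a(d, h) = -⅖ + (⅕)*5 = -⅖ + 1 = ⅗)
a(J, -13)*c(-4) - 1*467 = (⅗)*(-4) - 1*467 = -12/5 - 467 = -2347/5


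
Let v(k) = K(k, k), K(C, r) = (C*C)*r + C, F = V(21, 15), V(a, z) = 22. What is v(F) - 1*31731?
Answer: -21061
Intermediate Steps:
F = 22
K(C, r) = C + r*C² (K(C, r) = C²*r + C = r*C² + C = C + r*C²)
v(k) = k*(1 + k²) (v(k) = k*(1 + k*k) = k*(1 + k²))
v(F) - 1*31731 = (22 + 22³) - 1*31731 = (22 + 10648) - 31731 = 10670 - 31731 = -21061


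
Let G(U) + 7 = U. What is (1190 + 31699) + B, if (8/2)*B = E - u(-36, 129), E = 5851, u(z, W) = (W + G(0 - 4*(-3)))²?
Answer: 119451/4 ≈ 29863.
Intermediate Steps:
G(U) = -7 + U
u(z, W) = (5 + W)² (u(z, W) = (W + (-7 + (0 - 4*(-3))))² = (W + (-7 + (0 + 12)))² = (W + (-7 + 12))² = (W + 5)² = (5 + W)²)
B = -12105/4 (B = (5851 - (5 + 129)²)/4 = (5851 - 1*134²)/4 = (5851 - 1*17956)/4 = (5851 - 17956)/4 = (¼)*(-12105) = -12105/4 ≈ -3026.3)
(1190 + 31699) + B = (1190 + 31699) - 12105/4 = 32889 - 12105/4 = 119451/4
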